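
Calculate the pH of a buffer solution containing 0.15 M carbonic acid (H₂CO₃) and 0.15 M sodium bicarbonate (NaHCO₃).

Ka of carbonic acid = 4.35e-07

pKa = -log(4.35e-07) = 6.36. pH = pKa + log([A⁻]/[HA]) = 6.36 + log(0.15/0.15)

pH = 6.36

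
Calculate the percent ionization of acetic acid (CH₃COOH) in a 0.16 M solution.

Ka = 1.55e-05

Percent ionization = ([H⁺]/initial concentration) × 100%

Using Ka equilibrium: x² + Ka×x - Ka×C = 0. Solving: [H⁺] = 1.5671e-03. Percent = (1.5671e-03/0.16) × 100

Percent ionization = 0.979%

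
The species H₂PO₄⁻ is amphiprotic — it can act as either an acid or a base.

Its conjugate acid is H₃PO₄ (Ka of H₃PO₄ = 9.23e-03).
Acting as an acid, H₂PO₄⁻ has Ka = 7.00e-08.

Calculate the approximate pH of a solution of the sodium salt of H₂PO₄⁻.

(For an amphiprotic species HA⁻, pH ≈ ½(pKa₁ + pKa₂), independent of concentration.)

pKa₁ = -log(9.23e-03) = 2.03; pKa₂ = -log(7.00e-08) = 7.15. For an amphiprotic species, pH ≈ ½(pKa₁ + pKa₂) = ½(2.03 + 7.15) = 4.59.

pH = 4.59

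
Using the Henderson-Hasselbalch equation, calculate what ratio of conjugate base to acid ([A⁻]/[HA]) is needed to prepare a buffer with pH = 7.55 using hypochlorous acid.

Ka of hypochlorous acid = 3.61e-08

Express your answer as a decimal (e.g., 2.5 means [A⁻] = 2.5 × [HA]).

pKa = -log(3.61e-08) = 7.4425. pH = pKa + log([A⁻]/[HA]), so log([A⁻]/[HA]) = pH − pKa = 7.55 − 7.4425 = 0.1075. [A⁻]/[HA] = 10^(0.1075) = 1.28

[A⁻]/[HA] = 1.28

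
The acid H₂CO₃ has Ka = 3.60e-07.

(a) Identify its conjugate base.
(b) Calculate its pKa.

(a) The conjugate base is formed by removing one H⁺ from H₂CO₃, giving HCO₃⁻. (b) pKa = -log(Ka) = -log(3.60e-07) = 6.44.

Conjugate base: HCO₃⁻; pK_a = 6.44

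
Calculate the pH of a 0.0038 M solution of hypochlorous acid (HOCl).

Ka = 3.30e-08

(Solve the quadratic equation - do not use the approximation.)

x² + Ka×x - Ka×C = 0. Using quadratic formula: [H⁺] = 1.1182e-05

pH = 4.95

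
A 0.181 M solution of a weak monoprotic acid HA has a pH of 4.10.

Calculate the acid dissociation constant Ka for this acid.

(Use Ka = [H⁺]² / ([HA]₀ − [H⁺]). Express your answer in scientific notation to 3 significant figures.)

[H⁺] = 10^(−pH) = 10^(−4.10) = 7.943e-05 M. For HA ⇌ H⁺ + A⁻, Ka = [H⁺][A⁻]/[HA] = [H⁺]² / ([HA]₀ − [H⁺]) = (7.943e-05)² / (0.181 − 7.943e-05) = 3.49e-08.

K_a = 3.49e-08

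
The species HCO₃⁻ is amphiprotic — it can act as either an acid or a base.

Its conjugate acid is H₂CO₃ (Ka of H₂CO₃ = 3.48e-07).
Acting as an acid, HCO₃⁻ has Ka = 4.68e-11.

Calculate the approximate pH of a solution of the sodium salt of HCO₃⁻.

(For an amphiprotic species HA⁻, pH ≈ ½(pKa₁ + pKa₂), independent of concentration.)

pKa₁ = -log(3.48e-07) = 6.46; pKa₂ = -log(4.68e-11) = 10.33. For an amphiprotic species, pH ≈ ½(pKa₁ + pKa₂) = ½(6.46 + 10.33) = 8.39.

pH = 8.39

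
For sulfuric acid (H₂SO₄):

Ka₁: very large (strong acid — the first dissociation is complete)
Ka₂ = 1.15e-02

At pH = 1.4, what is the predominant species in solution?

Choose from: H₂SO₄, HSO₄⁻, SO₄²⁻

The first dissociation is complete, so H₂SO₄ itself is never the predominant species in water; pKa₂ = -log(1.15e-02) = 1.94. For a polyprotic acid the predominant species crosses at each pKa: below pKa_n the protonated form dominates, above it the deprotonated form does. At pH = 1.4, the predominant species is HSO₄⁻.

HSO₄⁻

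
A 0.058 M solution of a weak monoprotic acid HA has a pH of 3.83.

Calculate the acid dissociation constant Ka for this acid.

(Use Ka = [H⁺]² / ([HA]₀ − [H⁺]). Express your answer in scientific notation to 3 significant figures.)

[H⁺] = 10^(−pH) = 10^(−3.83) = 1.479e-04 M. For HA ⇌ H⁺ + A⁻, Ka = [H⁺][A⁻]/[HA] = [H⁺]² / ([HA]₀ − [H⁺]) = (1.479e-04)² / (0.058 − 1.479e-04) = 3.78e-07.

K_a = 3.78e-07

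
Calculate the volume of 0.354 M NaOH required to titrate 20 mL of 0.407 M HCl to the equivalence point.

At equivalence: moles acid = moles base. moles HCl = 0.407 × 20/1000 = 0.00814 mol. V_base = moles / 0.354 × 1000 = 23.0 mL.

V_{base} = 23.0 mL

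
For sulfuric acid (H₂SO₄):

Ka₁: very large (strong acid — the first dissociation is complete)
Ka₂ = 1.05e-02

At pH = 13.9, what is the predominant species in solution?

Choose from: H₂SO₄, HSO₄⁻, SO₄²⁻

The first dissociation is complete, so H₂SO₄ itself is never the predominant species in water; pKa₂ = -log(1.05e-02) = 1.98. For a polyprotic acid the predominant species crosses at each pKa: below pKa_n the protonated form dominates, above it the deprotonated form does. At pH = 13.9, the predominant species is SO₄²⁻.

SO₄²⁻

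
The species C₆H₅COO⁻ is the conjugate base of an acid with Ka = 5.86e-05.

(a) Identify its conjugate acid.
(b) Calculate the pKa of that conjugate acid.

(a) The conjugate acid is formed by adding one H⁺ to C₆H₅COO⁻, giving C₆H₅COOH. (b) pKa = -log(Ka) = -log(5.86e-05) = 4.23.

Conjugate acid: C₆H₅COOH; pK_a = 4.23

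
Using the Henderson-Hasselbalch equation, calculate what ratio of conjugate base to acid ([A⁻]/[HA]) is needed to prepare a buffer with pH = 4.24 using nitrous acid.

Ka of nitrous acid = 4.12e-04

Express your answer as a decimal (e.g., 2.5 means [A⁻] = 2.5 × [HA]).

pKa = -log(4.12e-04) = 3.3851. pH = pKa + log([A⁻]/[HA]), so log([A⁻]/[HA]) = pH − pKa = 4.24 − 3.3851 = 0.8549. [A⁻]/[HA] = 10^(0.8549) = 7.16

[A⁻]/[HA] = 7.16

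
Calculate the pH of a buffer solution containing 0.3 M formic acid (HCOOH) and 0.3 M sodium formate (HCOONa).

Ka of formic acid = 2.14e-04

pKa = -log(2.14e-04) = 3.67. pH = pKa + log([A⁻]/[HA]) = 3.67 + log(0.3/0.3)

pH = 3.67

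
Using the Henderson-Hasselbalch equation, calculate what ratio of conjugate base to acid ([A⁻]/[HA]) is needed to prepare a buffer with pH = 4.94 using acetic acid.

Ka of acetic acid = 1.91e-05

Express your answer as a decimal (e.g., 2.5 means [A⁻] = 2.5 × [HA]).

pKa = -log(1.91e-05) = 4.7190. pH = pKa + log([A⁻]/[HA]), so log([A⁻]/[HA]) = pH − pKa = 4.94 − 4.7190 = 0.2210. [A⁻]/[HA] = 10^(0.2210) = 1.66

[A⁻]/[HA] = 1.66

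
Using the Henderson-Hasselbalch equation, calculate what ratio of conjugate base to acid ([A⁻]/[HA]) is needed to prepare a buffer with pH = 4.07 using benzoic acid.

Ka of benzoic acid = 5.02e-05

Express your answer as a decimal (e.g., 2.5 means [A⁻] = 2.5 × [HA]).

pKa = -log(5.02e-05) = 4.2993. pH = pKa + log([A⁻]/[HA]), so log([A⁻]/[HA]) = pH − pKa = 4.07 − 4.2993 = -0.2293. [A⁻]/[HA] = 10^(-0.2293) = 0.590

[A⁻]/[HA] = 0.590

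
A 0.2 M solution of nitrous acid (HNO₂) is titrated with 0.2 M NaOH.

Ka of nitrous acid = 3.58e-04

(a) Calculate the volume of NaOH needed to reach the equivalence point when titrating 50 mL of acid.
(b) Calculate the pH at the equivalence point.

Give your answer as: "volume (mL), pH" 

moles acid = 0.2 × 50/1000 = 0.01 mol; V_base = moles/0.2 × 1000 = 50.0 mL. At equivalence only the conjugate base is present: [A⁻] = 0.01/0.100 = 1.0000e-01 M. Kb = Kw/Ka = 2.79e-11; [OH⁻] = √(Kb × [A⁻]) = 1.6713e-06; pOH = 5.78; pH = 14 - pOH = 8.22.

V = 50.0 mL, pH = 8.22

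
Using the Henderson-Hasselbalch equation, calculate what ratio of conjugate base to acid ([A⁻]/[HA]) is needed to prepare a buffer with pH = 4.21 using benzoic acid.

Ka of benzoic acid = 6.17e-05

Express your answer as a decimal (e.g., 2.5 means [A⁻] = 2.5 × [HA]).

pKa = -log(6.17e-05) = 4.2097. pH = pKa + log([A⁻]/[HA]), so log([A⁻]/[HA]) = pH − pKa = 4.21 − 4.2097 = 0.0003. [A⁻]/[HA] = 10^(0.0003) = 1.00

[A⁻]/[HA] = 1.00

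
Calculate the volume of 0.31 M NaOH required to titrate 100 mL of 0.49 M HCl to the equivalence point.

At equivalence: moles acid = moles base. moles HCl = 0.49 × 100/1000 = 0.049 mol. V_base = moles / 0.31 × 1000 = 158.1 mL.

V_{base} = 158.1 mL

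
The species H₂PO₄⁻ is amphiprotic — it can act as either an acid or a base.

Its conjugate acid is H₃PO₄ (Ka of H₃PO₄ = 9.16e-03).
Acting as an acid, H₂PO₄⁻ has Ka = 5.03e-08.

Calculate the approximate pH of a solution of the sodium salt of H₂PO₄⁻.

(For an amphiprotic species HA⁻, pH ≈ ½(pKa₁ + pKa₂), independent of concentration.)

pKa₁ = -log(9.16e-03) = 2.04; pKa₂ = -log(5.03e-08) = 7.30. For an amphiprotic species, pH ≈ ½(pKa₁ + pKa₂) = ½(2.04 + 7.30) = 4.67.

pH = 4.67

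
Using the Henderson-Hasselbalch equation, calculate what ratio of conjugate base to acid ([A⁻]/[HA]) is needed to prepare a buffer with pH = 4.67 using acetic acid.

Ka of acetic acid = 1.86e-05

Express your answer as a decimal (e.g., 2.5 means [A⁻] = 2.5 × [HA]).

pKa = -log(1.86e-05) = 4.7305. pH = pKa + log([A⁻]/[HA]), so log([A⁻]/[HA]) = pH − pKa = 4.67 − 4.7305 = -0.0605. [A⁻]/[HA] = 10^(-0.0605) = 0.870

[A⁻]/[HA] = 0.870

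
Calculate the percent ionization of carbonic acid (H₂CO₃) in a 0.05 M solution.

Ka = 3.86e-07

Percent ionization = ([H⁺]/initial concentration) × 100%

Using Ka equilibrium: x² + Ka×x - Ka×C = 0. Solving: [H⁺] = 1.3873e-04. Percent = (1.3873e-04/0.05) × 100

Percent ionization = 0.277%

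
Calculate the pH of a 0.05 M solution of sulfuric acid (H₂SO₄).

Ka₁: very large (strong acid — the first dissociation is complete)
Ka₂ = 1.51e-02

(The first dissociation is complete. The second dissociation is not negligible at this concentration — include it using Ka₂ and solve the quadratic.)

First dissociation is complete: [H⁺]₀ = [HSO₄⁻]₀ = C = 0.05 M. Second dissociation HSO₄⁻ ⇌ H⁺ + SO₄²⁻: let x = [SO₄²⁻]. Ka₂ = (C + x)·x / (C − x) = 1.51e-02 → x² + (C + Ka₂)·x − Ka₂·C = 0 → x² + 0.06510·x − 7.550e-04 = 0. x = (−0.06510 + √(0.06510² + 4 × 7.550e-04)) / 2 = 1.0047e-02 M. [H⁺] = C + x = 0.05 + 1.0047e-02 = 6.0047e-02 M. pH = -log(6.0047e-02) = 1.22.

pH = 1.22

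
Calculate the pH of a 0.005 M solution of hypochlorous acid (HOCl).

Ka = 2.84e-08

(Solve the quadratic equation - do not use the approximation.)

x² + Ka×x - Ka×C = 0. Using quadratic formula: [H⁺] = 1.1902e-05

pH = 4.92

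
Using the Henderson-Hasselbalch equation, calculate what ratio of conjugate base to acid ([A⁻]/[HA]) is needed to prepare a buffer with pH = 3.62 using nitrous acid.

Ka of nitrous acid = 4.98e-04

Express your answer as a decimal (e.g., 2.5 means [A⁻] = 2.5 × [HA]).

pKa = -log(4.98e-04) = 3.3028. pH = pKa + log([A⁻]/[HA]), so log([A⁻]/[HA]) = pH − pKa = 3.62 − 3.3028 = 0.3172. [A⁻]/[HA] = 10^(0.3172) = 2.08

[A⁻]/[HA] = 2.08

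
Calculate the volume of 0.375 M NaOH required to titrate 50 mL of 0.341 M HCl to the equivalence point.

At equivalence: moles acid = moles base. moles HCl = 0.341 × 50/1000 = 0.01705 mol. V_base = moles / 0.375 × 1000 = 45.5 mL.

V_{base} = 45.5 mL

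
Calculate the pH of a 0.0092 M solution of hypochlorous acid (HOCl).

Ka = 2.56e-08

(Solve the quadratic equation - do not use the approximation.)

x² + Ka×x - Ka×C = 0. Using quadratic formula: [H⁺] = 1.5334e-05

pH = 4.81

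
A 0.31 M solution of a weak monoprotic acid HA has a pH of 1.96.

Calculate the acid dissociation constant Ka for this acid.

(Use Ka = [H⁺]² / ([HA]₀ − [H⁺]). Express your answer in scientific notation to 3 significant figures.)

[H⁺] = 10^(−pH) = 10^(−1.96) = 1.096e-02 M. For HA ⇌ H⁺ + A⁻, Ka = [H⁺][A⁻]/[HA] = [H⁺]² / ([HA]₀ − [H⁺]) = (1.096e-02)² / (0.31 − 1.096e-02) = 4.02e-04.

K_a = 4.02e-04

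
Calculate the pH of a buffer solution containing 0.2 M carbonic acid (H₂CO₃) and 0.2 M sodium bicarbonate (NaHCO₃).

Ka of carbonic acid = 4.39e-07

pKa = -log(4.39e-07) = 6.36. pH = pKa + log([A⁻]/[HA]) = 6.36 + log(0.2/0.2)

pH = 6.36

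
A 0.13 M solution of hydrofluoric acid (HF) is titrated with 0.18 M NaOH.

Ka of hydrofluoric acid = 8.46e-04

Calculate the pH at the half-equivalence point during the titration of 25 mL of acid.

At half-equivalence [HA] = [A⁻], so Henderson-Hasselbalch gives pH = pKa = -log(8.46e-04) = 3.07.

pH = pKa = 3.07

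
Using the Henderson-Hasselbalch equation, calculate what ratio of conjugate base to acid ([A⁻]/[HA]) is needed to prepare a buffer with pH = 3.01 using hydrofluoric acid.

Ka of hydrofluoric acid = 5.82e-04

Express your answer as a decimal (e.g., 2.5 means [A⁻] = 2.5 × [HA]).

pKa = -log(5.82e-04) = 3.2351. pH = pKa + log([A⁻]/[HA]), so log([A⁻]/[HA]) = pH − pKa = 3.01 − 3.2351 = -0.2251. [A⁻]/[HA] = 10^(-0.2251) = 0.596

[A⁻]/[HA] = 0.596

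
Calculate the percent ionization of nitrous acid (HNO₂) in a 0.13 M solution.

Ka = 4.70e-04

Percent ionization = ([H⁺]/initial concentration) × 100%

Using Ka equilibrium: x² + Ka×x - Ka×C = 0. Solving: [H⁺] = 7.5852e-03. Percent = (7.5852e-03/0.13) × 100

Percent ionization = 5.83%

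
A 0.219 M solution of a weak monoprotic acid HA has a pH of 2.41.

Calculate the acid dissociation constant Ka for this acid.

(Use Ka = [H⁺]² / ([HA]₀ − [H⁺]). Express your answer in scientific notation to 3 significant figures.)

[H⁺] = 10^(−pH) = 10^(−2.41) = 3.890e-03 M. For HA ⇌ H⁺ + A⁻, Ka = [H⁺][A⁻]/[HA] = [H⁺]² / ([HA]₀ − [H⁺]) = (3.890e-03)² / (0.219 − 3.890e-03) = 7.04e-05.

K_a = 7.04e-05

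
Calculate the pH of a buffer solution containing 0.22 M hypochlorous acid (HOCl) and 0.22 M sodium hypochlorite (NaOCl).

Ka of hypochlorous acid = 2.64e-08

pKa = -log(2.64e-08) = 7.58. pH = pKa + log([A⁻]/[HA]) = 7.58 + log(0.22/0.22)

pH = 7.58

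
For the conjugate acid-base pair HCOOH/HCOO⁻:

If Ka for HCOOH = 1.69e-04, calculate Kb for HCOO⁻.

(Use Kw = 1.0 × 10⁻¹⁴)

For a conjugate pair Ka × Kb = Kw, so Kb = Kw/Ka = 1.0 × 10⁻¹⁴ / 1.69e-04 = 5.92e-11.

K_b = 5.92e-11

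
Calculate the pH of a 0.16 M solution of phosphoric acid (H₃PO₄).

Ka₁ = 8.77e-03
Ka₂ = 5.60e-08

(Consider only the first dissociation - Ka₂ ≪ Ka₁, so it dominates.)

First dissociation dominates. From Ka₁ = [H⁺][HA⁻]/[H₂A], x² + Ka₁·x − Ka₁·C = 0 with C = 0.16 M and Ka₁ = 8.77e-03. Solving: [H⁺] = (−Ka₁ + √(Ka₁² + 4·Ka₁·C)) / 2 = 3.3330e-02 M. pH = -log(3.3330e-02) = 1.48.

pH = 1.48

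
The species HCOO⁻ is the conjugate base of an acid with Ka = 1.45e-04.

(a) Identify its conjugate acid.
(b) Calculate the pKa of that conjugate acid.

(a) The conjugate acid is formed by adding one H⁺ to HCOO⁻, giving HCOOH. (b) pKa = -log(Ka) = -log(1.45e-04) = 3.84.

Conjugate acid: HCOOH; pK_a = 3.84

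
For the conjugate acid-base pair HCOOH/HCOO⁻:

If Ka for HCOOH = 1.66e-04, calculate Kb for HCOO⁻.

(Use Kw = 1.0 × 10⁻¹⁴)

For a conjugate pair Ka × Kb = Kw, so Kb = Kw/Ka = 1.0 × 10⁻¹⁴ / 1.66e-04 = 6.02e-11.

K_b = 6.02e-11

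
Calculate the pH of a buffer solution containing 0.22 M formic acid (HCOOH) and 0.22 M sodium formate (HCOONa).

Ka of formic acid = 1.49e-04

pKa = -log(1.49e-04) = 3.83. pH = pKa + log([A⁻]/[HA]) = 3.83 + log(0.22/0.22)

pH = 3.83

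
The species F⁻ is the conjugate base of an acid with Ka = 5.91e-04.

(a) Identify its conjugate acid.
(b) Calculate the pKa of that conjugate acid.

(a) The conjugate acid is formed by adding one H⁺ to F⁻, giving HF. (b) pKa = -log(Ka) = -log(5.91e-04) = 3.23.

Conjugate acid: HF; pK_a = 3.23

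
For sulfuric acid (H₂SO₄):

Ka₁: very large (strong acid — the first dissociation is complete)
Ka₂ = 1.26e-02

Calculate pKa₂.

pKa₂ = -log(Ka₂) = -log(1.26e-02) = 1.90.

pK_{a2} = 1.90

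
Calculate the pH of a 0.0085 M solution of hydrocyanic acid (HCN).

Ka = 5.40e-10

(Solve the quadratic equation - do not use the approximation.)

x² + Ka×x - Ka×C = 0. Using quadratic formula: [H⁺] = 2.1422e-06

pH = 5.67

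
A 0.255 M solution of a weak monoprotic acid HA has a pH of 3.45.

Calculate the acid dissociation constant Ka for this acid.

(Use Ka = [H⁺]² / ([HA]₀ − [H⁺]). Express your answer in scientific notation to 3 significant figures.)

[H⁺] = 10^(−pH) = 10^(−3.45) = 3.548e-04 M. For HA ⇌ H⁺ + A⁻, Ka = [H⁺][A⁻]/[HA] = [H⁺]² / ([HA]₀ − [H⁺]) = (3.548e-04)² / (0.255 − 3.548e-04) = 4.94e-07.

K_a = 4.94e-07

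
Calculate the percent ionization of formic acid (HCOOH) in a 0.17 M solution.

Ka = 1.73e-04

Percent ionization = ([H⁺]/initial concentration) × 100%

Using Ka equilibrium: x² + Ka×x - Ka×C = 0. Solving: [H⁺] = 5.3373e-03. Percent = (5.3373e-03/0.17) × 100

Percent ionization = 3.14%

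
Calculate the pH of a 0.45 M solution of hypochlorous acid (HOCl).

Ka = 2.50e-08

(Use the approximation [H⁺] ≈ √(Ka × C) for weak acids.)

[H⁺] = √(Ka × C) = √(2.50e-08 × 0.45) = 1.0607e-04. pH = -log(1.0607e-04)

pH = 3.97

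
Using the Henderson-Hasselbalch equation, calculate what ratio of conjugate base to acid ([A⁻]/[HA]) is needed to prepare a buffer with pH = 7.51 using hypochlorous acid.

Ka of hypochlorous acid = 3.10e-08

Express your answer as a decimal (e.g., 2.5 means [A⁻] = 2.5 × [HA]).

pKa = -log(3.10e-08) = 7.5086. pH = pKa + log([A⁻]/[HA]), so log([A⁻]/[HA]) = pH − pKa = 7.51 − 7.5086 = 0.0014. [A⁻]/[HA] = 10^(0.0014) = 1.00

[A⁻]/[HA] = 1.00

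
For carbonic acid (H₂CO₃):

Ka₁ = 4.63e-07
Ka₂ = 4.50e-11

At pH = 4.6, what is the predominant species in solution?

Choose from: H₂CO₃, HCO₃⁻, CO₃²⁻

pKa₁ = 6.33, pKa₂ = 10.35. For a polyprotic acid the predominant species crosses at each pKa: below pKa_n the protonated form dominates, above it the deprotonated form does. At pH = 4.6, the predominant species is H₂CO₃.

H₂CO₃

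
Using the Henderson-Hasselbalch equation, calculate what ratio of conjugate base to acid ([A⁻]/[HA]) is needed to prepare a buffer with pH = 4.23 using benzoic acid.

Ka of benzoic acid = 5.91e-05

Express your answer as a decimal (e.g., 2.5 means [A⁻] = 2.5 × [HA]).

pKa = -log(5.91e-05) = 4.2284. pH = pKa + log([A⁻]/[HA]), so log([A⁻]/[HA]) = pH − pKa = 4.23 − 4.2284 = 0.0016. [A⁻]/[HA] = 10^(0.0016) = 1.00

[A⁻]/[HA] = 1.00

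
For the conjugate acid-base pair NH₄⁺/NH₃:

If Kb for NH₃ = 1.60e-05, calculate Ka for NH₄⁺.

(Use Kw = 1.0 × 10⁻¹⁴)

For a conjugate pair Ka × Kb = Kw, so Ka = Kw/Kb = 1.0 × 10⁻¹⁴ / 1.60e-05 = 6.25e-10.

K_a = 6.25e-10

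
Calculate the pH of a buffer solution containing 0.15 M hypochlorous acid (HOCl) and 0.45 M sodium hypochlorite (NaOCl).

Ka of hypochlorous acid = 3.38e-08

pKa = -log(3.38e-08) = 7.47. pH = pKa + log([A⁻]/[HA]) = 7.47 + log(0.45/0.15)

pH = 7.95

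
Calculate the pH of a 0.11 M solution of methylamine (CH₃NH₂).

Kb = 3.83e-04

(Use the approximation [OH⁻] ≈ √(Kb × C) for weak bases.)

[OH⁻] = √(Kb × C) = √(3.83e-04 × 0.11) = 6.4908e-03. pOH = 2.19, pH = 14 - pOH

pH = 11.81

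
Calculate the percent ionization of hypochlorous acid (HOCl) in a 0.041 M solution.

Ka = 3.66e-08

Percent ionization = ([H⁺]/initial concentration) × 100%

Using Ka equilibrium: x² + Ka×x - Ka×C = 0. Solving: [H⁺] = 3.8719e-05. Percent = (3.8719e-05/0.041) × 100

Percent ionization = 0.0944%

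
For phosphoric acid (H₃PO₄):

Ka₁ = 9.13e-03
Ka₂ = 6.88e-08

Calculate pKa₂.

pKa₂ = -log(Ka₂) = -log(6.88e-08) = 7.16.

pK_{a2} = 7.16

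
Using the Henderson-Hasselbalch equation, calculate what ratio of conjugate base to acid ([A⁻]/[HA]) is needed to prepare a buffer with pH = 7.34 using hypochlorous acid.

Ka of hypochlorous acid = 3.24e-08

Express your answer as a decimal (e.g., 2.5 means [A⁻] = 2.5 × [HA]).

pKa = -log(3.24e-08) = 7.4895. pH = pKa + log([A⁻]/[HA]), so log([A⁻]/[HA]) = pH − pKa = 7.34 − 7.4895 = -0.1495. [A⁻]/[HA] = 10^(-0.1495) = 0.709

[A⁻]/[HA] = 0.709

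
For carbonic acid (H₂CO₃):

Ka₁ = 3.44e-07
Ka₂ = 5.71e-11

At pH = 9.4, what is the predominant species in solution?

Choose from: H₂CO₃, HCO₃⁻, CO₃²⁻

pKa₁ = 6.46, pKa₂ = 10.24. For a polyprotic acid the predominant species crosses at each pKa: below pKa_n the protonated form dominates, above it the deprotonated form does. At pH = 9.4, the predominant species is HCO₃⁻.

HCO₃⁻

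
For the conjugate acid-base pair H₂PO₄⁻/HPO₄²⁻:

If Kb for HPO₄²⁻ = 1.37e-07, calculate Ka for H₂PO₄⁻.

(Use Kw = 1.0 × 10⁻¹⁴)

For a conjugate pair Ka × Kb = Kw, so Ka = Kw/Kb = 1.0 × 10⁻¹⁴ / 1.37e-07 = 7.30e-08.

K_a = 7.30e-08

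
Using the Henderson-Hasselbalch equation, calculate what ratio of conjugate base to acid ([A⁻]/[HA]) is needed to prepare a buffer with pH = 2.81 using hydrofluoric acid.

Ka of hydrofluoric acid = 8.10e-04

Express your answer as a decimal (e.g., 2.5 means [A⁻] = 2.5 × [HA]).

pKa = -log(8.10e-04) = 3.0915. pH = pKa + log([A⁻]/[HA]), so log([A⁻]/[HA]) = pH − pKa = 2.81 − 3.0915 = -0.2815. [A⁻]/[HA] = 10^(-0.2815) = 0.523

[A⁻]/[HA] = 0.523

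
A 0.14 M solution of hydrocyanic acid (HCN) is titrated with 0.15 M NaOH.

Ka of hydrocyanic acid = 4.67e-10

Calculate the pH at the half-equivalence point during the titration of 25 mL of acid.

At half-equivalence [HA] = [A⁻], so Henderson-Hasselbalch gives pH = pKa = -log(4.67e-10) = 9.33.

pH = pKa = 9.33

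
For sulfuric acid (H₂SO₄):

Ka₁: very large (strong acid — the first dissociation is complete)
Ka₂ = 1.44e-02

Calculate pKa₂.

pKa₂ = -log(Ka₂) = -log(1.44e-02) = 1.84.

pK_{a2} = 1.84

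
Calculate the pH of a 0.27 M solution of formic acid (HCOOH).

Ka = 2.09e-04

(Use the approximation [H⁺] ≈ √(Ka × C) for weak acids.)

[H⁺] = √(Ka × C) = √(2.09e-04 × 0.27) = 7.5120e-03. pH = -log(7.5120e-03)

pH = 2.12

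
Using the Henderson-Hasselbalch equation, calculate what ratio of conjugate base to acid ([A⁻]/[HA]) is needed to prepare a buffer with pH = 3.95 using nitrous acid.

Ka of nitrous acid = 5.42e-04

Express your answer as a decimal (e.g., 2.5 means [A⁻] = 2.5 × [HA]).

pKa = -log(5.42e-04) = 3.2660. pH = pKa + log([A⁻]/[HA]), so log([A⁻]/[HA]) = pH − pKa = 3.95 − 3.2660 = 0.6840. [A⁻]/[HA] = 10^(0.6840) = 4.83

[A⁻]/[HA] = 4.83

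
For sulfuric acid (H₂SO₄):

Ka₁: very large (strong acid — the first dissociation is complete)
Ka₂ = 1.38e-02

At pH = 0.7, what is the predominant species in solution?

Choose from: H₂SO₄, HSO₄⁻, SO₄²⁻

The first dissociation is complete, so H₂SO₄ itself is never the predominant species in water; pKa₂ = -log(1.38e-02) = 1.86. For a polyprotic acid the predominant species crosses at each pKa: below pKa_n the protonated form dominates, above it the deprotonated form does. At pH = 0.7, the predominant species is HSO₄⁻.

HSO₄⁻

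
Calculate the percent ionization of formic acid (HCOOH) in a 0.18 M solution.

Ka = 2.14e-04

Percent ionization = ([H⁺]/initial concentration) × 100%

Using Ka equilibrium: x² + Ka×x - Ka×C = 0. Solving: [H⁺] = 6.1004e-03. Percent = (6.1004e-03/0.18) × 100

Percent ionization = 3.39%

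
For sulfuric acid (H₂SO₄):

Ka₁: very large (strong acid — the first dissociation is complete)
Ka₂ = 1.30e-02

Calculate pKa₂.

pKa₂ = -log(Ka₂) = -log(1.30e-02) = 1.89.

pK_{a2} = 1.89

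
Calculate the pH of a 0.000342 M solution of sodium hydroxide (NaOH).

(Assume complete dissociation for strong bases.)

[OH⁻] = 0.000342 M for strong base. pOH = -log[OH⁻] = 3.47, pH = 14 - pOH

pH = 10.53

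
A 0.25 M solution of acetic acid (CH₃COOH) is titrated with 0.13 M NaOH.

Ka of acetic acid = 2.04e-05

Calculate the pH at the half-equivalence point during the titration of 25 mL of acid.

At half-equivalence [HA] = [A⁻], so Henderson-Hasselbalch gives pH = pKa = -log(2.04e-05) = 4.69.

pH = pKa = 4.69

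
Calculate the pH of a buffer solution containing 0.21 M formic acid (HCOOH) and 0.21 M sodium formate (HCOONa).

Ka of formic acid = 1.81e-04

pKa = -log(1.81e-04) = 3.74. pH = pKa + log([A⁻]/[HA]) = 3.74 + log(0.21/0.21)

pH = 3.74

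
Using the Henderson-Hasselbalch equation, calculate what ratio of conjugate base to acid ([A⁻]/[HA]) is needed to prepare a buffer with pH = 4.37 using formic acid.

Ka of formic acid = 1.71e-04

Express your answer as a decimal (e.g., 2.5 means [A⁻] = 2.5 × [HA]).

pKa = -log(1.71e-04) = 3.7670. pH = pKa + log([A⁻]/[HA]), so log([A⁻]/[HA]) = pH − pKa = 4.37 − 3.7670 = 0.6030. [A⁻]/[HA] = 10^(0.6030) = 4.01

[A⁻]/[HA] = 4.01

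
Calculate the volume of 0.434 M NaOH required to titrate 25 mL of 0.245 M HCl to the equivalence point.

At equivalence: moles acid = moles base. moles HCl = 0.245 × 25/1000 = 0.006125 mol. V_base = moles / 0.434 × 1000 = 14.1 mL.

V_{base} = 14.1 mL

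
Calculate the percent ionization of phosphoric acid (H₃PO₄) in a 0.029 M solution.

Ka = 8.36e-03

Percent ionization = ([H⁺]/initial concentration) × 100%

Using Ka equilibrium: x² + Ka×x - Ka×C = 0. Solving: [H⁺] = 1.1942e-02. Percent = (1.1942e-02/0.029) × 100

Percent ionization = 41.2%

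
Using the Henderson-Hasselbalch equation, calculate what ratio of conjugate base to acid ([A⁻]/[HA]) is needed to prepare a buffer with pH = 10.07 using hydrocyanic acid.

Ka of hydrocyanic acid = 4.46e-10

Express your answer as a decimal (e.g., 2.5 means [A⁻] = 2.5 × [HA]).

pKa = -log(4.46e-10) = 9.3507. pH = pKa + log([A⁻]/[HA]), so log([A⁻]/[HA]) = pH − pKa = 10.07 − 9.3507 = 0.7193. [A⁻]/[HA] = 10^(0.7193) = 5.24

[A⁻]/[HA] = 5.24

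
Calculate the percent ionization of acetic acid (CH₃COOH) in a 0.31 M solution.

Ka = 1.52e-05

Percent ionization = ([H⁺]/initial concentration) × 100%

Using Ka equilibrium: x² + Ka×x - Ka×C = 0. Solving: [H⁺] = 2.1631e-03. Percent = (2.1631e-03/0.31) × 100

Percent ionization = 0.698%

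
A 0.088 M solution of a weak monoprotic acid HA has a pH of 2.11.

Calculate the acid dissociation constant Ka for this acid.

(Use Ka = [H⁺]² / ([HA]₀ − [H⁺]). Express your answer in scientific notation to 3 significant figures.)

[H⁺] = 10^(−pH) = 10^(−2.11) = 7.762e-03 M. For HA ⇌ H⁺ + A⁻, Ka = [H⁺][A⁻]/[HA] = [H⁺]² / ([HA]₀ − [H⁺]) = (7.762e-03)² / (0.088 − 7.762e-03) = 7.51e-04.

K_a = 7.51e-04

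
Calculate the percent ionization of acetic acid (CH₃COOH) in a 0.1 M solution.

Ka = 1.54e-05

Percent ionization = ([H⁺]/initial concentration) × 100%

Using Ka equilibrium: x² + Ka×x - Ka×C = 0. Solving: [H⁺] = 1.2333e-03. Percent = (1.2333e-03/0.1) × 100

Percent ionization = 1.23%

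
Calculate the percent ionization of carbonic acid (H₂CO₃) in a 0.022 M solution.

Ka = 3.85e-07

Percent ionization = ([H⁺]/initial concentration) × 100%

Using Ka equilibrium: x² + Ka×x - Ka×C = 0. Solving: [H⁺] = 9.1840e-05. Percent = (9.1840e-05/0.022) × 100

Percent ionization = 0.417%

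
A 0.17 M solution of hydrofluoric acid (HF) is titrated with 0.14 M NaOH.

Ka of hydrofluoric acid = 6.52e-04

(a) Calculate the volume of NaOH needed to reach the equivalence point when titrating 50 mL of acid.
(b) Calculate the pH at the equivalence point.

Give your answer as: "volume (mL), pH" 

moles acid = 0.17 × 50/1000 = 0.0085 mol; V_base = moles/0.14 × 1000 = 60.7 mL. At equivalence only the conjugate base is present: [A⁻] = 0.0085/0.111 = 7.6774e-02 M. Kb = Kw/Ka = 1.53e-11; [OH⁻] = √(Kb × [A⁻]) = 1.0851e-06; pOH = 5.96; pH = 14 - pOH = 8.04.

V = 60.7 mL, pH = 8.04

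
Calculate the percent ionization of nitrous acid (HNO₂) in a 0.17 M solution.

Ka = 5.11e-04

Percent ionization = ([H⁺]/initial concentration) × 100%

Using Ka equilibrium: x² + Ka×x - Ka×C = 0. Solving: [H⁺] = 9.0684e-03. Percent = (9.0684e-03/0.17) × 100

Percent ionization = 5.33%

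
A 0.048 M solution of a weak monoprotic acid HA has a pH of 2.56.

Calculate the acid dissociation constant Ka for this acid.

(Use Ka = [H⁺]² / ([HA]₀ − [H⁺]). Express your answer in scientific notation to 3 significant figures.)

[H⁺] = 10^(−pH) = 10^(−2.56) = 2.754e-03 M. For HA ⇌ H⁺ + A⁻, Ka = [H⁺][A⁻]/[HA] = [H⁺]² / ([HA]₀ − [H⁺]) = (2.754e-03)² / (0.048 − 2.754e-03) = 1.68e-04.

K_a = 1.68e-04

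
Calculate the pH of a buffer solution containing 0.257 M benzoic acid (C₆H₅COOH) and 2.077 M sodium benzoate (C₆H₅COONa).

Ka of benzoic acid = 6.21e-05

pKa = -log(6.21e-05) = 4.21. pH = pKa + log([A⁻]/[HA]) = 4.21 + log(2.077/0.257)

pH = 5.11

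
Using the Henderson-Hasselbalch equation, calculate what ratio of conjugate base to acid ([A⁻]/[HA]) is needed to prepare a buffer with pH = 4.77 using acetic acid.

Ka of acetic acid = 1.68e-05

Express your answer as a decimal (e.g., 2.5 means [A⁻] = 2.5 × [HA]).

pKa = -log(1.68e-05) = 4.7747. pH = pKa + log([A⁻]/[HA]), so log([A⁻]/[HA]) = pH − pKa = 4.77 − 4.7747 = -0.0047. [A⁻]/[HA] = 10^(-0.0047) = 0.989

[A⁻]/[HA] = 0.989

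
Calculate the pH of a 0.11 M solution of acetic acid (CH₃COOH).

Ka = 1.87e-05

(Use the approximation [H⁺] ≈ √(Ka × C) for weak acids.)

[H⁺] = √(Ka × C) = √(1.87e-05 × 0.11) = 1.4342e-03. pH = -log(1.4342e-03)

pH = 2.84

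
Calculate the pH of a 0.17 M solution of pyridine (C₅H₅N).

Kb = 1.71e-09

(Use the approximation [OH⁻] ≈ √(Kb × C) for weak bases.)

[OH⁻] = √(Kb × C) = √(1.71e-09 × 0.17) = 1.7050e-05. pOH = 4.77, pH = 14 - pOH

pH = 9.23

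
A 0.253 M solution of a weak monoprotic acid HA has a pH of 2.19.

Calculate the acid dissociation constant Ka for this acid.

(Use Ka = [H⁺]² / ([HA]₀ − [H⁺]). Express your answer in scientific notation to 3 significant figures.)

[H⁺] = 10^(−pH) = 10^(−2.19) = 6.457e-03 M. For HA ⇌ H⁺ + A⁻, Ka = [H⁺][A⁻]/[HA] = [H⁺]² / ([HA]₀ − [H⁺]) = (6.457e-03)² / (0.253 − 6.457e-03) = 1.69e-04.

K_a = 1.69e-04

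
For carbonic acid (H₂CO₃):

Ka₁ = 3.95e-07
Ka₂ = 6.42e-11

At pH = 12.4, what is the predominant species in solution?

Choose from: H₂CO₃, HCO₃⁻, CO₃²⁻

pKa₁ = 6.40, pKa₂ = 10.19. For a polyprotic acid the predominant species crosses at each pKa: below pKa_n the protonated form dominates, above it the deprotonated form does. At pH = 12.4, the predominant species is CO₃²⁻.

CO₃²⁻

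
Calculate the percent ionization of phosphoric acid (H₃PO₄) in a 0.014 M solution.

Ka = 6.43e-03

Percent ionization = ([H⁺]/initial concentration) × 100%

Using Ka equilibrium: x² + Ka×x - Ka×C = 0. Solving: [H⁺] = 6.8028e-03. Percent = (6.8028e-03/0.014) × 100

Percent ionization = 48.6%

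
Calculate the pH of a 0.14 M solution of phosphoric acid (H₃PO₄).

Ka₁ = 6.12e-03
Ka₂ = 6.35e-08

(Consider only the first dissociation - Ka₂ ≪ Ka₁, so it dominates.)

First dissociation dominates. From Ka₁ = [H⁺][HA⁻]/[H₂A], x² + Ka₁·x − Ka₁·C = 0 with C = 0.14 M and Ka₁ = 6.12e-03. Solving: [H⁺] = (−Ka₁ + √(Ka₁² + 4·Ka₁·C)) / 2 = 2.6371e-02 M. pH = -log(2.6371e-02) = 1.58.

pH = 1.58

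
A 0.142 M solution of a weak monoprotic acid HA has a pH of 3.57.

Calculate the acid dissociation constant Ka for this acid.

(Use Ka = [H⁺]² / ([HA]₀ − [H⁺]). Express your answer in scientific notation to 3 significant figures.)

[H⁺] = 10^(−pH) = 10^(−3.57) = 2.692e-04 M. For HA ⇌ H⁺ + A⁻, Ka = [H⁺][A⁻]/[HA] = [H⁺]² / ([HA]₀ − [H⁺]) = (2.692e-04)² / (0.142 − 2.692e-04) = 5.11e-07.

K_a = 5.11e-07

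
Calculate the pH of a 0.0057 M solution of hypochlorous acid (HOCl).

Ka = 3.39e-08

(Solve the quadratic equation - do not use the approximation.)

x² + Ka×x - Ka×C = 0. Using quadratic formula: [H⁺] = 1.3884e-05

pH = 4.86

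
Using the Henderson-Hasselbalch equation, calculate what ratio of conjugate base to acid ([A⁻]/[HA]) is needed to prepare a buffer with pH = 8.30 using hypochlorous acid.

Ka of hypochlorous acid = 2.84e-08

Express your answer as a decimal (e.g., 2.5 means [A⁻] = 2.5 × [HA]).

pKa = -log(2.84e-08) = 7.5467. pH = pKa + log([A⁻]/[HA]), so log([A⁻]/[HA]) = pH − pKa = 8.30 − 7.5467 = 0.7533. [A⁻]/[HA] = 10^(0.7533) = 5.67

[A⁻]/[HA] = 5.67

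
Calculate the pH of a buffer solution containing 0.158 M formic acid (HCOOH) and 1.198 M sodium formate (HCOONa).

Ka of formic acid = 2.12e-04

pKa = -log(2.12e-04) = 3.67. pH = pKa + log([A⁻]/[HA]) = 3.67 + log(1.198/0.158)

pH = 4.55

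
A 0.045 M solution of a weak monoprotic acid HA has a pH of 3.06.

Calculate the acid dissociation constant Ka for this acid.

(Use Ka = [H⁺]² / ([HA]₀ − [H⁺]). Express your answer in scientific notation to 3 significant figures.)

[H⁺] = 10^(−pH) = 10^(−3.06) = 8.710e-04 M. For HA ⇌ H⁺ + A⁻, Ka = [H⁺][A⁻]/[HA] = [H⁺]² / ([HA]₀ − [H⁺]) = (8.710e-04)² / (0.045 − 8.710e-04) = 1.72e-05.

K_a = 1.72e-05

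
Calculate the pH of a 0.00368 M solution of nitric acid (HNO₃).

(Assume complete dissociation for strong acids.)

[H⁺] = 0.00368 M for strong acid. pH = -log[H⁺] = -log(0.00368)

pH = 2.43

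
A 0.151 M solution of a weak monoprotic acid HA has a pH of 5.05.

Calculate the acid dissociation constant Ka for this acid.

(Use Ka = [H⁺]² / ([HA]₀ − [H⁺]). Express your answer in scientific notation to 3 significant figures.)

[H⁺] = 10^(−pH) = 10^(−5.05) = 8.913e-06 M. For HA ⇌ H⁺ + A⁻, Ka = [H⁺][A⁻]/[HA] = [H⁺]² / ([HA]₀ − [H⁺]) = (8.913e-06)² / (0.151 − 8.913e-06) = 5.26e-10.

K_a = 5.26e-10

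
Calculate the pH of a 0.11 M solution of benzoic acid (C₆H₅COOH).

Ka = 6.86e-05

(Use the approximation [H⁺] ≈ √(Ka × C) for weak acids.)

[H⁺] = √(Ka × C) = √(6.86e-05 × 0.11) = 2.7470e-03. pH = -log(2.7470e-03)

pH = 2.56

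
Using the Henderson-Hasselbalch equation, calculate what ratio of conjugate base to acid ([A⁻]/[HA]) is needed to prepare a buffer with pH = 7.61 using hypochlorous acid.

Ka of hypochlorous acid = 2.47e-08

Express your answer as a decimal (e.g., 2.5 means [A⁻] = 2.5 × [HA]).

pKa = -log(2.47e-08) = 7.6073. pH = pKa + log([A⁻]/[HA]), so log([A⁻]/[HA]) = pH − pKa = 7.61 − 7.6073 = 0.0027. [A⁻]/[HA] = 10^(0.0027) = 1.01

[A⁻]/[HA] = 1.01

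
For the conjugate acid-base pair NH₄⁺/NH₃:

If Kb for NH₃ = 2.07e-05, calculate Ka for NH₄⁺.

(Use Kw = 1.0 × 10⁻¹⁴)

For a conjugate pair Ka × Kb = Kw, so Ka = Kw/Kb = 1.0 × 10⁻¹⁴ / 2.07e-05 = 4.83e-10.

K_a = 4.83e-10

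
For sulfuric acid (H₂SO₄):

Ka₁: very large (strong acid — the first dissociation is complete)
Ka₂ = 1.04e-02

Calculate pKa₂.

pKa₂ = -log(Ka₂) = -log(1.04e-02) = 1.98.

pK_{a2} = 1.98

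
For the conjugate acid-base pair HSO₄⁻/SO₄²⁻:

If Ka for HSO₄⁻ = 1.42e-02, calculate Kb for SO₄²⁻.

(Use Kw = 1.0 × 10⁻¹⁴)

For a conjugate pair Ka × Kb = Kw, so Kb = Kw/Ka = 1.0 × 10⁻¹⁴ / 1.42e-02 = 7.04e-13.

K_b = 7.04e-13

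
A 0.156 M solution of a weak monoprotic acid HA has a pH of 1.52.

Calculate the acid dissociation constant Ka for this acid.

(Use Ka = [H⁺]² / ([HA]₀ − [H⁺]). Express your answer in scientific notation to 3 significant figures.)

[H⁺] = 10^(−pH) = 10^(−1.52) = 3.020e-02 M. For HA ⇌ H⁺ + A⁻, Ka = [H⁺][A⁻]/[HA] = [H⁺]² / ([HA]₀ − [H⁺]) = (3.020e-02)² / (0.156 − 3.020e-02) = 7.25e-03.

K_a = 7.25e-03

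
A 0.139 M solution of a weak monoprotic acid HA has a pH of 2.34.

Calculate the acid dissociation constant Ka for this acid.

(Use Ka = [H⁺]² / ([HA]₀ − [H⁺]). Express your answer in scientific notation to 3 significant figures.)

[H⁺] = 10^(−pH) = 10^(−2.34) = 4.571e-03 M. For HA ⇌ H⁺ + A⁻, Ka = [H⁺][A⁻]/[HA] = [H⁺]² / ([HA]₀ − [H⁺]) = (4.571e-03)² / (0.139 − 4.571e-03) = 1.55e-04.

K_a = 1.55e-04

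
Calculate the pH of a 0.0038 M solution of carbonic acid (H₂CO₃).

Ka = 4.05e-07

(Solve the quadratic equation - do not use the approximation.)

x² + Ka×x - Ka×C = 0. Using quadratic formula: [H⁺] = 3.9028e-05

pH = 4.41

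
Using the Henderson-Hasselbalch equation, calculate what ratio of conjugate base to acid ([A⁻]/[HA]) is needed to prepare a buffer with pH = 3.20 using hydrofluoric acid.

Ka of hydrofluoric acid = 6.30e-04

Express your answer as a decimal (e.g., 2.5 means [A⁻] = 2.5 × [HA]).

pKa = -log(6.30e-04) = 3.2007. pH = pKa + log([A⁻]/[HA]), so log([A⁻]/[HA]) = pH − pKa = 3.20 − 3.2007 = -0.0007. [A⁻]/[HA] = 10^(-0.0007) = 0.998

[A⁻]/[HA] = 0.998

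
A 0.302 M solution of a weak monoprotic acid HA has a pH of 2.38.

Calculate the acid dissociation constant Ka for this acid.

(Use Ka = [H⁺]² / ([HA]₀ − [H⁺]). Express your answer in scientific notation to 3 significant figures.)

[H⁺] = 10^(−pH) = 10^(−2.38) = 4.169e-03 M. For HA ⇌ H⁺ + A⁻, Ka = [H⁺][A⁻]/[HA] = [H⁺]² / ([HA]₀ − [H⁺]) = (4.169e-03)² / (0.302 − 4.169e-03) = 5.83e-05.

K_a = 5.83e-05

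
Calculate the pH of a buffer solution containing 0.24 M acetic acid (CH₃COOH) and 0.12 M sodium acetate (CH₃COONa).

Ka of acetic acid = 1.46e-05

pKa = -log(1.46e-05) = 4.84. pH = pKa + log([A⁻]/[HA]) = 4.84 + log(0.12/0.24)

pH = 4.53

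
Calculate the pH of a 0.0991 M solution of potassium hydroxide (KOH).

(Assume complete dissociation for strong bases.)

[OH⁻] = 0.0991 M for strong base. pOH = -log[OH⁻] = 1.00, pH = 14 - pOH

pH = 13.00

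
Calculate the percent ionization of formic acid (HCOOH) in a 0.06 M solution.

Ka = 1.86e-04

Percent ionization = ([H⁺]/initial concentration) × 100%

Using Ka equilibrium: x² + Ka×x - Ka×C = 0. Solving: [H⁺] = 3.2490e-03. Percent = (3.2490e-03/0.06) × 100

Percent ionization = 5.41%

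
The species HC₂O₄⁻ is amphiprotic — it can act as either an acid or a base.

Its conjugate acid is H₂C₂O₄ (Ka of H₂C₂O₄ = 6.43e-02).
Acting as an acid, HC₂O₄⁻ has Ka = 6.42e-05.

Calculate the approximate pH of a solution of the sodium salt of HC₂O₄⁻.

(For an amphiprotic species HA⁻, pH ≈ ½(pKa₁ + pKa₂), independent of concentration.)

pKa₁ = -log(6.43e-02) = 1.19; pKa₂ = -log(6.42e-05) = 4.19. For an amphiprotic species, pH ≈ ½(pKa₁ + pKa₂) = ½(1.19 + 4.19) = 2.69.

pH = 2.69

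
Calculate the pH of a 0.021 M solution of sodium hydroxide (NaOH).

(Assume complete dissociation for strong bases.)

[OH⁻] = 0.021 M for strong base. pOH = -log[OH⁻] = 1.68, pH = 14 - pOH

pH = 12.32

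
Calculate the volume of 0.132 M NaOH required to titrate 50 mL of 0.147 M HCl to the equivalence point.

At equivalence: moles acid = moles base. moles HCl = 0.147 × 50/1000 = 0.00735 mol. V_base = moles / 0.132 × 1000 = 55.7 mL.

V_{base} = 55.7 mL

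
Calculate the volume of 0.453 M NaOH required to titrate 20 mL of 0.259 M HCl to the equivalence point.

At equivalence: moles acid = moles base. moles HCl = 0.259 × 20/1000 = 0.00518 mol. V_base = moles / 0.453 × 1000 = 11.4 mL.

V_{base} = 11.4 mL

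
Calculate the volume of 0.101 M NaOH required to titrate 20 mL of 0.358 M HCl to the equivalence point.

At equivalence: moles acid = moles base. moles HCl = 0.358 × 20/1000 = 0.00716 mol. V_base = moles / 0.101 × 1000 = 70.9 mL.

V_{base} = 70.9 mL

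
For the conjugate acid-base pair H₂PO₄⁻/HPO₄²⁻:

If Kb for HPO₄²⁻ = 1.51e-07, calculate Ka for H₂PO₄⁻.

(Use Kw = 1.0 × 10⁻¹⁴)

For a conjugate pair Ka × Kb = Kw, so Ka = Kw/Kb = 1.0 × 10⁻¹⁴ / 1.51e-07 = 6.62e-08.

K_a = 6.62e-08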